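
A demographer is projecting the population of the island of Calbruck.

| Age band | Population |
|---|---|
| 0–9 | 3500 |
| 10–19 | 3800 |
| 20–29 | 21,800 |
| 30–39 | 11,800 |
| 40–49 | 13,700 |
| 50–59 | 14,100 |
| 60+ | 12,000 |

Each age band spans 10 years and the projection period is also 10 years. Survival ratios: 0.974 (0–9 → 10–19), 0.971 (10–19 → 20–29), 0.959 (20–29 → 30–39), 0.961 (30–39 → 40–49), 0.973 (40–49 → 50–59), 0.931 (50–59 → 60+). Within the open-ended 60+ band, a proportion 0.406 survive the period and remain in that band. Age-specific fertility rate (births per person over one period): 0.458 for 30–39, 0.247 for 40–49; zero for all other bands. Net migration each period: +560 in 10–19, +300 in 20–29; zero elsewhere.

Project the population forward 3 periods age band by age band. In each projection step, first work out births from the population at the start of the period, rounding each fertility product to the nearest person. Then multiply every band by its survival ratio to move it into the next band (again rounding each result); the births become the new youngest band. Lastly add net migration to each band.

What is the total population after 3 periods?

73973

Period 1:
Births: 11800 × 0.458 = 5404, 13700 × 0.247 = 3384 — total 8788
10–19: 3500 × 0.974 = 3409
20–29: 3800 × 0.971 = 3690
30–39: 21800 × 0.959 = 20906
40–49: 11800 × 0.961 = 11340
50–59: 13700 × 0.973 = 13330
60+: 14100 × 0.931 + 12000 × 0.406 = 13127 + 4872 = 17999
Net migration: 10–19 + 560 → 3969; 20–29 + 300 → 3990
Giving 8788 / 3969 / 3990 / 20906 / 11340 / 13330 / 17999.
Period 2:
Births: 20906 × 0.458 = 9575, 11340 × 0.247 = 2801 — total 12376
10–19: 8788 × 0.974 = 8560
20–29: 3969 × 0.971 = 3854
30–39: 3990 × 0.959 = 3826
40–49: 20906 × 0.961 = 20091
50–59: 11340 × 0.973 = 11034
60+: 13330 × 0.931 + 17999 × 0.406 = 12410 + 7308 = 19718
Net migration: 10–19 + 560 → 9120; 20–29 + 300 → 4154
Giving 12376 / 9120 / 4154 / 3826 / 20091 / 11034 / 19718.
Period 3:
Births: 3826 × 0.458 = 1752, 20091 × 0.247 = 4962 — total 6714
10–19: 12376 × 0.974 = 12054
20–29: 9120 × 0.971 = 8856
30–39: 4154 × 0.959 = 3984
40–49: 3826 × 0.961 = 3677
50–59: 20091 × 0.973 = 19549
60+: 11034 × 0.931 + 19718 × 0.406 = 10273 + 8006 = 18279
Net migration: 10–19 + 560 → 12614; 20–29 + 300 → 9156
Giving 6714 / 12614 / 9156 / 3984 / 3677 / 19549 / 18279.
Total after period 3: 6714 + 12614 + 9156 + 3984 + 3677 + 19549 + 18279 = 73973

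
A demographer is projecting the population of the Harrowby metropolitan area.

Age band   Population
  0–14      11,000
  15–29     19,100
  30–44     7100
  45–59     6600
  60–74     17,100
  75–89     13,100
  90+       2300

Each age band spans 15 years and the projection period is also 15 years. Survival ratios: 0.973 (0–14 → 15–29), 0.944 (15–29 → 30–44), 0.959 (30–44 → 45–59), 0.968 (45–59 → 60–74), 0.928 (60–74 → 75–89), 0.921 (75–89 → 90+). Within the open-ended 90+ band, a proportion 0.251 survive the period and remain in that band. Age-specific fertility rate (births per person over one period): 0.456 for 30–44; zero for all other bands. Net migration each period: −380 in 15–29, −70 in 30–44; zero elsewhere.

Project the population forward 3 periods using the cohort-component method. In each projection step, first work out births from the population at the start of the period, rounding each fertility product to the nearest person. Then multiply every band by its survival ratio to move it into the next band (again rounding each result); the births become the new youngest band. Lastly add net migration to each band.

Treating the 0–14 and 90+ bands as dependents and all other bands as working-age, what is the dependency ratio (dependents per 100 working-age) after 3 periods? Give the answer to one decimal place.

Period 1:
Births: 7100 × 0.456 = 3238
15–29: 11000 × 0.973 = 10703
30–44: 19100 × 0.944 = 18030
45–59: 7100 × 0.959 = 6809
60–74: 6600 × 0.968 = 6389
75–89: 17100 × 0.928 = 15869
90+: 13100 × 0.921 + 2300 × 0.251 = 12065 + 577 = 12642
Net migration: 15–29 − 380 → 10323; 30–44 − 70 → 17960
Population now: 0–14=3238, 15–29=10323, 30–44=17960, 45–59=6809, 60–74=6389, 75–89=15869, 90+=12642
Period 2:
Births: 17960 × 0.456 = 8190
15–29: 3238 × 0.973 = 3151
30–44: 10323 × 0.944 = 9745
45–59: 17960 × 0.959 = 17224
60–74: 6809 × 0.968 = 6591
75–89: 6389 × 0.928 = 5929
90+: 15869 × 0.921 + 12642 × 0.251 = 14615 + 3173 = 17788
Net migration: 15–29 − 380 → 2771; 30–44 − 70 → 9675
Population now: 0–14=8190, 15–29=2771, 30–44=9675, 45–59=17224, 60–74=6591, 75–89=5929, 90+=17788
Period 3:
Births: 9675 × 0.456 = 4412
15–29: 8190 × 0.973 = 7969
30–44: 2771 × 0.944 = 2616
45–59: 9675 × 0.959 = 9278
60–74: 17224 × 0.968 = 16673
75–89: 6591 × 0.928 = 6116
90+: 5929 × 0.921 + 17788 × 0.251 = 5461 + 4465 = 9926
Net migration: 15–29 − 380 → 7589; 30–44 − 70 → 2546
Population now: 0–14=4412, 15–29=7589, 30–44=2546, 45–59=9278, 60–74=16673, 75–89=6116, 90+=9926
Dependents (band 0–14 + band 90+) = 4412 + 9926 = 14338; working-age = 42202; ratio = 14338/42202 × 100 = 34.0

34.0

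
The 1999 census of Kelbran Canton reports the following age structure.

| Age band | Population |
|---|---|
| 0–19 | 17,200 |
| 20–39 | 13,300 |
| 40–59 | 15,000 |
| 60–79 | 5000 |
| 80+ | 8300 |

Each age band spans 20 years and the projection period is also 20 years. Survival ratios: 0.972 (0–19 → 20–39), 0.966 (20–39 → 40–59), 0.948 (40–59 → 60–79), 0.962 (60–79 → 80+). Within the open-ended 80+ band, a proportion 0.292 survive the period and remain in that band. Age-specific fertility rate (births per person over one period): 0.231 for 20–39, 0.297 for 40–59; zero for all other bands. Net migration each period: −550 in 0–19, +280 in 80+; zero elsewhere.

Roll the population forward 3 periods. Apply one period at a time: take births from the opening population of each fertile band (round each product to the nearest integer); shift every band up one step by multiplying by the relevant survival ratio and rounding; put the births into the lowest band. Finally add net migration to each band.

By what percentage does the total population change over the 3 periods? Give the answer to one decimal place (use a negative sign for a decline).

-12.7

Period 1.
Births: 13300 × 0.231 = 3072, 15000 × 0.297 = 4455 → 7527
20–39: 17200 × 0.972 = 16718
40–59: 13300 × 0.966 = 12848
60–79: 15000 × 0.948 = 14220
80+: 5000 × 0.962 + 8300 × 0.292 = 4810 + 2424 = 7234
Net migration: 0–19 − 550 → 6977; 80+ + 280 → 7514
→ [6977, 16718, 12848, 14220, 7514]
Period 2.
Births: 16718 × 0.231 = 3862, 12848 × 0.297 = 3816 → 7678
20–39: 6977 × 0.972 = 6782
40–59: 16718 × 0.966 = 16150
60–79: 12848 × 0.948 = 12180
80+: 14220 × 0.962 + 7514 × 0.292 = 13680 + 2194 = 15874
Net migration: 0–19 − 550 → 7128; 80+ + 280 → 16154
→ [7128, 6782, 16150, 12180, 16154]
Period 3.
Births: 6782 × 0.231 = 1567, 16150 × 0.297 = 4797 → 6364
20–39: 7128 × 0.972 = 6928
40–59: 6782 × 0.966 = 6551
60–79: 16150 × 0.948 = 15310
80+: 12180 × 0.962 + 16154 × 0.292 = 11717 + 4717 = 16434
Net migration: 0–19 − 550 → 5814; 80+ + 280 → 16714
→ [5814, 6928, 6551, 15310, 16714]
Total: 58800 → 51317; change = -7483; percentage change = -12.7%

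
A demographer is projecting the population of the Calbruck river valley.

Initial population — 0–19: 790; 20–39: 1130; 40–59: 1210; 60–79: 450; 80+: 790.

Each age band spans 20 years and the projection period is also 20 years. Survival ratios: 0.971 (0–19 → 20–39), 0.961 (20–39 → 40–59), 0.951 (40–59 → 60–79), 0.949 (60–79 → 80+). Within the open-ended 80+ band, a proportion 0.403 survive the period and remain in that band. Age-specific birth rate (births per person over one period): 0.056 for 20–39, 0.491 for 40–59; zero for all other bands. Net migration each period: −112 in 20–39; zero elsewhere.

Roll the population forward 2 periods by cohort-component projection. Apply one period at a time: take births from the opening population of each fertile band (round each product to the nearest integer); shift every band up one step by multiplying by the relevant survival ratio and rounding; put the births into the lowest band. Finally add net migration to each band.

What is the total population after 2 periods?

[period 1]
Births: 1130 * 0.056 = 63  |  1210 * 0.491 = 594 → total 657
20–39: 790 * 0.971 = 767
40–59: 1130 * 0.961 = 1086
60–79: 1210 * 0.951 = 1151
80+: 450 * 0.949 + 790 * 0.403 = 427 + 318 = 745
Net migration: 20–39 − 112 → 655
→ [657, 655, 1086, 1151, 745]
[period 2]
Births: 655 * 0.056 = 37  |  1086 * 0.491 = 533 → total 570
20–39: 657 * 0.971 = 638
40–59: 655 * 0.961 = 629
60–79: 1086 * 0.951 = 1033
80+: 1151 * 0.949 + 745 * 0.403 = 1092 + 300 = 1392
Net migration: 20–39 − 112 → 526
→ [570, 526, 629, 1033, 1392]
Total after period 2: 570 + 526 + 629 + 1033 + 1392 = 4150

4150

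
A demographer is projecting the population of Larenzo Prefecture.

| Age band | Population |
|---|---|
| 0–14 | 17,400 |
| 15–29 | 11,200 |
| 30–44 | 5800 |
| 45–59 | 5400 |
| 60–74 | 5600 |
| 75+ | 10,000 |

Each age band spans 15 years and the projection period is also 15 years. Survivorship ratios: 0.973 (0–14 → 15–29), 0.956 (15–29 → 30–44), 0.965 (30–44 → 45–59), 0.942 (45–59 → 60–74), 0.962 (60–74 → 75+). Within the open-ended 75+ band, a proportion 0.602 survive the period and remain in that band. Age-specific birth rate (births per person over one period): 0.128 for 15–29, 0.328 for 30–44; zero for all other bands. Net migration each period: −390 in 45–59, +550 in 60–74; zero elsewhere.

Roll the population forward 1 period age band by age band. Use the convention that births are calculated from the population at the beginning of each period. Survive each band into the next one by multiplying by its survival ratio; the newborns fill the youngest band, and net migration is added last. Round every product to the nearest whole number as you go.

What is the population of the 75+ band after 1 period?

11407

Period 1:
Births: 11200 × 0.128 = 1434  |  5800 × 0.328 = 1902 → 3336
15–29: 17400 × 0.973 = 16930
30–44: 11200 × 0.956 = 10707
45–59: 5800 × 0.965 = 5597
60–74: 5400 × 0.942 = 5087
75+: 5600 × 0.962 + 10000 × 0.602 = 5387 + 6020 = 11407
Net migration: 45–59 − 390 → 5207; 60–74 + 550 → 5637
Population now: 0–14=3336, 15–29=16930, 30–44=10707, 45–59=5207, 60–74=5637, 75+=11407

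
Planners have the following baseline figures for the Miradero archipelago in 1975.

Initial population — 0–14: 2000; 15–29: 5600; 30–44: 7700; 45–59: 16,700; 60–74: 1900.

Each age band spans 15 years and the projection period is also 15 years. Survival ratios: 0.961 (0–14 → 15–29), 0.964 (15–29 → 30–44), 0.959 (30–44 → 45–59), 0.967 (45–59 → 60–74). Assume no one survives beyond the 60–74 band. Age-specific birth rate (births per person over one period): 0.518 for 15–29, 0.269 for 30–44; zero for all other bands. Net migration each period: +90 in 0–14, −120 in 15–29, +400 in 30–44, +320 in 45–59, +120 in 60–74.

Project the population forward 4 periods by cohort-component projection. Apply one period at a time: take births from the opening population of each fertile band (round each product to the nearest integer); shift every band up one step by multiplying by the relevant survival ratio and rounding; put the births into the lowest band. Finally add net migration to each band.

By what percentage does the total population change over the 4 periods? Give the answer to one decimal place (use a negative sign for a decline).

-53.7

Period 1:
Births: 5600 × 0.518 = 2901 ; 7700 × 0.269 = 2071 → total 4972
15–29: 2000 × 0.961 = 1922
30–44: 5600 × 0.964 = 5398
45–59: 7700 × 0.959 = 7384
60–74: 16700 × 0.967 = 16149
Net migration: 0–14 + 90 → 5062; 15–29 − 120 → 1802; 30–44 + 400 → 5798; 45–59 + 320 → 7704; 60–74 + 120 → 16269
Population now: 0–14=5062, 15–29=1802, 30–44=5798, 45–59=7704, 60–74=16269
Period 2:
Births: 1802 × 0.518 = 933 ; 5798 × 0.269 = 1560 → total 2493
15–29: 5062 × 0.961 = 4865
30–44: 1802 × 0.964 = 1737
45–59: 5798 × 0.959 = 5560
60–74: 7704 × 0.967 = 7450
Net migration: 0–14 + 90 → 2583; 15–29 − 120 → 4745; 30–44 + 400 → 2137; 45–59 + 320 → 5880; 60–74 + 120 → 7570
Population now: 0–14=2583, 15–29=4745, 30–44=2137, 45–59=5880, 60–74=7570
Period 3:
Births: 4745 × 0.518 = 2458 ; 2137 × 0.269 = 575 → total 3033
15–29: 2583 × 0.961 = 2482
30–44: 4745 × 0.964 = 4574
45–59: 2137 × 0.959 = 2049
60–74: 5880 × 0.967 = 5686
Net migration: 0–14 + 90 → 3123; 15–29 − 120 → 2362; 30–44 + 400 → 4974; 45–59 + 320 → 2369; 60–74 + 120 → 5806
Population now: 0–14=3123, 15–29=2362, 30–44=4974, 45–59=2369, 60–74=5806
Period 4:
Births: 2362 × 0.518 = 1224 ; 4974 × 0.269 = 1338 → total 2562
15–29: 3123 × 0.961 = 3001
30–44: 2362 × 0.964 = 2277
45–59: 4974 × 0.959 = 4770
60–74: 2369 × 0.967 = 2291
Net migration: 0–14 + 90 → 2652; 15–29 − 120 → 2881; 30–44 + 400 → 2677; 45–59 + 320 → 5090; 60–74 + 120 → 2411
Population now: 0–14=2652, 15–29=2881, 30–44=2677, 45–59=5090, 60–74=2411
Total: 33900 → 15711; change = -18189; percentage change = -53.7%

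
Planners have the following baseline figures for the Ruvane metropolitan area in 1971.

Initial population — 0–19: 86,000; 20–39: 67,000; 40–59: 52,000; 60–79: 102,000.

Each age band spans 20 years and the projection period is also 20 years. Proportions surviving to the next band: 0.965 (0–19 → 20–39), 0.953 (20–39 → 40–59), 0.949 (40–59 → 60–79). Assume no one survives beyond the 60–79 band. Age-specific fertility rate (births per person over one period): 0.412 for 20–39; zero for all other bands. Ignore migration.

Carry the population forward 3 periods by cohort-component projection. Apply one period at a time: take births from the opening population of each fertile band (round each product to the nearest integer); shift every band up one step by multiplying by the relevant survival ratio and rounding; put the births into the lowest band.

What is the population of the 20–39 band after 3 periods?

32995

Period 1:
Births: 67000 × 0.412 = 27604
20–39: 86000 × 0.965 = 82990
40–59: 67000 × 0.953 = 63851
60–79: 52000 × 0.949 = 49348
Giving 27604 / 82990 / 63851 / 49348.
Period 2:
Births: 82990 × 0.412 = 34192
20–39: 27604 × 0.965 = 26638
40–59: 82990 × 0.953 = 79089
60–79: 63851 × 0.949 = 60595
Giving 34192 / 26638 / 79089 / 60595.
Period 3:
Births: 26638 × 0.412 = 10975
20–39: 34192 × 0.965 = 32995
40–59: 26638 × 0.953 = 25386
60–79: 79089 × 0.949 = 75055
Giving 10975 / 32995 / 25386 / 75055.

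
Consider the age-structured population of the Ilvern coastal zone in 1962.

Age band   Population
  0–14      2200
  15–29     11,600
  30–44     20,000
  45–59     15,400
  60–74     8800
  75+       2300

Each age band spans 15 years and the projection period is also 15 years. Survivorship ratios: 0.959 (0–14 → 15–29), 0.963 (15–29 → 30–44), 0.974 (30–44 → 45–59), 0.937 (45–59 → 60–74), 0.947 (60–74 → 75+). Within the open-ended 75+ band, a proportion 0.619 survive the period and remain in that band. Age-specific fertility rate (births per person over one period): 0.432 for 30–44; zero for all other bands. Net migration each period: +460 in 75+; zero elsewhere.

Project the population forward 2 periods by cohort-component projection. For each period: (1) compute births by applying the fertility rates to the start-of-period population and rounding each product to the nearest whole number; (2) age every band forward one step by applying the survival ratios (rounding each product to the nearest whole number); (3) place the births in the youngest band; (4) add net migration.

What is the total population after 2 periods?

After projecting period 1:
Births: 20000 * 0.432 = 8640
15–29: 2200 * 0.959 = 2110
30–44: 11600 * 0.963 = 11171
45–59: 20000 * 0.974 = 19480
60–74: 15400 * 0.937 = 14430
75+: 8800 * 0.947 + 2300 * 0.619 = 8334 + 1424 = 9758
Net migration: 75+ + 460 → 10218
Giving 8640 / 2110 / 11171 / 19480 / 14430 / 10218.
After projecting period 2:
Births: 11171 * 0.432 = 4826
15–29: 8640 * 0.959 = 8286
30–44: 2110 * 0.963 = 2032
45–59: 11171 * 0.974 = 10881
60–74: 19480 * 0.937 = 18253
75+: 14430 * 0.947 + 10218 * 0.619 = 13665 + 6325 = 19990
Net migration: 75+ + 460 → 20450
Giving 4826 / 8286 / 2032 / 10881 / 18253 / 20450.
Total after period 2: 4826 + 8286 + 2032 + 10881 + 18253 + 20450 = 64728

64728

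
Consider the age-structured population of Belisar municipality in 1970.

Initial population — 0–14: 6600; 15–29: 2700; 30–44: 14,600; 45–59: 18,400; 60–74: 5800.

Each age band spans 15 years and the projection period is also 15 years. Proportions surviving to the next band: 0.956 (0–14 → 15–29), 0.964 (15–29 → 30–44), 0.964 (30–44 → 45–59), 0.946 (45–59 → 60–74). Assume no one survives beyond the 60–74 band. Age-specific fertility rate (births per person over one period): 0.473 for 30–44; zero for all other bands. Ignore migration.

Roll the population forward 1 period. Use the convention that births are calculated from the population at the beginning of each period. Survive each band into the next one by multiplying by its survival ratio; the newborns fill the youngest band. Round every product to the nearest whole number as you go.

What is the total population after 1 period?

Let group 1 be 0–14 through group 5 = 60–74.
Period 1.
Births: 14600 × 0.473 = 6906
Group 2: 6600 × 0.956 = 6310
Group 3: 2700 × 0.964 = 2603
Group 4: 14600 × 0.964 = 14074
Group 5: 18400 × 0.946 = 17406
→ [6906, 6310, 2603, 14074, 17406]
Total after period 1: 6906 + 6310 + 2603 + 14074 + 17406 = 47299

47299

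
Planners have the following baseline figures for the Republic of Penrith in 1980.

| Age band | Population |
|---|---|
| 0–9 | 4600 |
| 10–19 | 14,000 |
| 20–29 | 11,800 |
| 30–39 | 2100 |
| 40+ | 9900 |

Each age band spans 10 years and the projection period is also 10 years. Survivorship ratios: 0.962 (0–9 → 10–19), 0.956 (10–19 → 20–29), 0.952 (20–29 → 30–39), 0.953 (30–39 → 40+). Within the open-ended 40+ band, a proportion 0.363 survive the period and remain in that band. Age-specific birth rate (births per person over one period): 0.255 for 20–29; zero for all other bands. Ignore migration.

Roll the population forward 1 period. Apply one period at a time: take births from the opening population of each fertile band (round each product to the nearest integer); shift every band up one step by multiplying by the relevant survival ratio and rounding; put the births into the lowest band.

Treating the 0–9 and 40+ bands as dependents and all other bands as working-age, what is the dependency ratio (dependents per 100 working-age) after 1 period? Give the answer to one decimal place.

Let band 1 be 0–9 through band 5 = 40+.
— Period 1 —
Births: 11800 × 0.255 = 3009
Band 2: 4600 × 0.962 = 4425
Band 3: 14000 × 0.956 = 13384
Band 4: 11800 × 0.952 = 11234
Band 5: 2100 × 0.953 + 9900 × 0.363 = 2001 + 3594 = 5595
Population now: 0–9=3009, 10–19=4425, 20–29=13384, 30–39=11234, 40+=5595
Dependents (band 0–9 + band 40+) = 3009 + 5595 = 8604; working-age = 29043; ratio = 8604/29043 × 100 = 29.6

29.6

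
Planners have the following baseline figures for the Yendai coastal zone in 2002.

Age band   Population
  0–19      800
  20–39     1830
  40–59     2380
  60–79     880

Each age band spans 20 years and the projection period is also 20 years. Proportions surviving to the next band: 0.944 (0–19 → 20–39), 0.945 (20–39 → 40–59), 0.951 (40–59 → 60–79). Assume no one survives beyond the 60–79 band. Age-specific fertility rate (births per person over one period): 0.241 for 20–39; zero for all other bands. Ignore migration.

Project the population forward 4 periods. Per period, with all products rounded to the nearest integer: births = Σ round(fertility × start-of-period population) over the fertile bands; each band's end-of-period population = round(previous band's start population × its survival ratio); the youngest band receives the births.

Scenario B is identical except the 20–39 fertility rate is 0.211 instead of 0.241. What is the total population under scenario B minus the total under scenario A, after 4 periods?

— Period 1 —
Births: 1830 * 0.241 = 441
20–39: 800 * 0.944 = 755
40–59: 1830 * 0.945 = 1729
60–79: 2380 * 0.951 = 2263
Population now: 0–19=441, 20–39=755, 40–59=1729, 60–79=2263
— Period 2 —
Births: 755 * 0.241 = 182
20–39: 441 * 0.944 = 416
40–59: 755 * 0.945 = 713
60–79: 1729 * 0.951 = 1644
Population now: 0–19=182, 20–39=416, 40–59=713, 60–79=1644
— Period 3 —
Births: 416 * 0.241 = 100
20–39: 182 * 0.944 = 172
40–59: 416 * 0.945 = 393
60–79: 713 * 0.951 = 678
Population now: 0–19=100, 20–39=172, 40–59=393, 60–79=678
— Period 4 —
Births: 172 * 0.241 = 41
20–39: 100 * 0.944 = 94
40–59: 172 * 0.945 = 163
60–79: 393 * 0.951 = 374
Population now: 0–19=41, 20–39=94, 40–59=163, 60–79=374
Scenario A total after 4 periods: 672
Scenario B projection —
— Period 1 —
Births: 1830 * 0.211 = 386
20–39: 800 * 0.944 = 755
40–59: 1830 * 0.945 = 1729
60–79: 2380 * 0.951 = 2263
Population now: 0–19=386, 20–39=755, 40–59=1729, 60–79=2263
— Period 2 —
Births: 755 * 0.211 = 159
20–39: 386 * 0.944 = 364
40–59: 755 * 0.945 = 713
60–79: 1729 * 0.951 = 1644
Population now: 0–19=159, 20–39=364, 40–59=713, 60–79=1644
— Period 3 —
Births: 364 * 0.211 = 77
20–39: 159 * 0.944 = 150
40–59: 364 * 0.945 = 344
60–79: 713 * 0.951 = 678
Population now: 0–19=77, 20–39=150, 40–59=344, 60–79=678
— Period 4 —
Births: 150 * 0.211 = 32
20–39: 77 * 0.944 = 73
40–59: 150 * 0.945 = 142
60–79: 344 * 0.951 = 327
Population now: 0–19=32, 20–39=73, 40–59=142, 60–79=327
Scenario B total after 4 periods: 574
Difference B − A = 574 − 672 = -98

-98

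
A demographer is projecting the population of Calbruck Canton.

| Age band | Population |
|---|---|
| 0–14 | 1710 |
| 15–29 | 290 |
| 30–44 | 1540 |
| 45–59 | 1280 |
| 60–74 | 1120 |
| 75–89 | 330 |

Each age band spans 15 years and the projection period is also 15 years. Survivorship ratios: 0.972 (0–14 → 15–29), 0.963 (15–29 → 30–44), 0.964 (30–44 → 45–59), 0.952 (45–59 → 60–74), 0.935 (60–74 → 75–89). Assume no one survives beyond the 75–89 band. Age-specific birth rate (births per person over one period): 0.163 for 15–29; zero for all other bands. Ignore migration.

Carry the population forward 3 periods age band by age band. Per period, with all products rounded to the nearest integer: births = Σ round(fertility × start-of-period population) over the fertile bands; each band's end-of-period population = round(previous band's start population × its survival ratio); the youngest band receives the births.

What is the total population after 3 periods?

3435

Numbering the groups 1..6 from youngest to oldest:
[period 1]
Births: 290 × 0.163 = 47
Group 2: 1710 × 0.972 = 1662
Group 3: 290 × 0.963 = 279
Group 4: 1540 × 0.964 = 1485
Group 5: 1280 × 0.952 = 1219
Group 6: 1120 × 0.935 = 1047
Population now: 0–14=47, 15–29=1662, 30–44=279, 45–59=1485, 60–74=1219, 75–89=1047
[period 2]
Births: 1662 × 0.163 = 271
Group 2: 47 × 0.972 = 46
Group 3: 1662 × 0.963 = 1601
Group 4: 279 × 0.964 = 269
Group 5: 1485 × 0.952 = 1414
Group 6: 1219 × 0.935 = 1140
Population now: 0–14=271, 15–29=46, 30–44=1601, 45–59=269, 60–74=1414, 75–89=1140
[period 3]
Births: 46 × 0.163 = 7
Group 2: 271 × 0.972 = 263
Group 3: 46 × 0.963 = 44
Group 4: 1601 × 0.964 = 1543
Group 5: 269 × 0.952 = 256
Group 6: 1414 × 0.935 = 1322
Population now: 0–14=7, 15–29=263, 30–44=44, 45–59=1543, 60–74=256, 75–89=1322
Total after period 3: 7 + 263 + 44 + 1543 + 256 + 1322 = 3435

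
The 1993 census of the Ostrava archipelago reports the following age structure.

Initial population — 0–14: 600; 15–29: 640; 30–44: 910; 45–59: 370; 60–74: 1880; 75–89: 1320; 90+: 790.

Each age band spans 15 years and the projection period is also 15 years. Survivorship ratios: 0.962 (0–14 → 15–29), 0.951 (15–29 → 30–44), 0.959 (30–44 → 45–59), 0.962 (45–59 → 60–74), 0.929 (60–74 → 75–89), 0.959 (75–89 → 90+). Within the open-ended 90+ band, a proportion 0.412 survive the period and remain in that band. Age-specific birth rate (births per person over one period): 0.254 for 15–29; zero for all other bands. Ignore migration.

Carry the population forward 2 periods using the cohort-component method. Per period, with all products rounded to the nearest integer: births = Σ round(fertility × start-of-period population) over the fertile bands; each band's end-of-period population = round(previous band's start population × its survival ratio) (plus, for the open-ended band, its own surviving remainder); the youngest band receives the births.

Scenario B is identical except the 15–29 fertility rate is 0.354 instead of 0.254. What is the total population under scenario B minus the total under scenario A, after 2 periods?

After projecting period 1:
Births: 640 × 0.254 = 163
15–29: 600 × 0.962 = 577
30–44: 640 × 0.951 = 609
45–59: 910 × 0.959 = 873
60–74: 370 × 0.962 = 356
75–89: 1880 × 0.929 = 1747
90+: 1320 × 0.959 + 790 × 0.412 = 1266 + 325 = 1591
Population now: 0–14=163, 15–29=577, 30–44=609, 45–59=873, 60–74=356, 75–89=1747, 90+=1591
After projecting period 2:
Births: 577 × 0.254 = 147
15–29: 163 × 0.962 = 157
30–44: 577 × 0.951 = 549
45–59: 609 × 0.959 = 584
60–74: 873 × 0.962 = 840
75–89: 356 × 0.929 = 331
90+: 1747 × 0.959 + 1591 × 0.412 = 1675 + 655 = 2330
Population now: 0–14=147, 15–29=157, 30–44=549, 45–59=584, 60–74=840, 75–89=331, 90+=2330
Scenario A total after 2 periods: 4938
Scenario B projection —
After projecting period 1:
Births: 640 × 0.354 = 227
15–29: 600 × 0.962 = 577
30–44: 640 × 0.951 = 609
45–59: 910 × 0.959 = 873
60–74: 370 × 0.962 = 356
75–89: 1880 × 0.929 = 1747
90+: 1320 × 0.959 + 790 × 0.412 = 1266 + 325 = 1591
Population now: 0–14=227, 15–29=577, 30–44=609, 45–59=873, 60–74=356, 75–89=1747, 90+=1591
After projecting period 2:
Births: 577 × 0.354 = 204
15–29: 227 × 0.962 = 218
30–44: 577 × 0.951 = 549
45–59: 609 × 0.959 = 584
60–74: 873 × 0.962 = 840
75–89: 356 × 0.929 = 331
90+: 1747 × 0.959 + 1591 × 0.412 = 1675 + 655 = 2330
Population now: 0–14=204, 15–29=218, 30–44=549, 45–59=584, 60–74=840, 75–89=331, 90+=2330
Scenario B total after 2 periods: 5056
Difference B − A = 5056 − 4938 = 118

118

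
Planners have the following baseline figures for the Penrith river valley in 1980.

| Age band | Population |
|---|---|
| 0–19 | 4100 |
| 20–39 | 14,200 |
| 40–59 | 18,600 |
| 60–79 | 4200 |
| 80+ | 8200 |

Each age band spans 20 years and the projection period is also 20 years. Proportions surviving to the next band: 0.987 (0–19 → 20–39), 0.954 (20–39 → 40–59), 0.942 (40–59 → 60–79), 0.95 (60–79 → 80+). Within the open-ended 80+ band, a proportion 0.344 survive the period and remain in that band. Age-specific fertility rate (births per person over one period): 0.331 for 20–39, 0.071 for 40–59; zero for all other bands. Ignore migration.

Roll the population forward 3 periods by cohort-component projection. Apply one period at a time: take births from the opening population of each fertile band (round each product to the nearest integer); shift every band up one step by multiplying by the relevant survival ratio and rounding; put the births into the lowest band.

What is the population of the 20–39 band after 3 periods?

2272

— Period 1 —
Births: 14200 * 0.331 = 4700, 18600 * 0.071 = 1321 ⇒ total 6021
20–39: 4100 * 0.987 = 4047
40–59: 14200 * 0.954 = 13547
60–79: 18600 * 0.942 = 17521
80+: 4200 * 0.95 + 8200 * 0.344 = 3990 + 2821 = 6811
Giving 6021 / 4047 / 13547 / 17521 / 6811.
— Period 2 —
Births: 4047 * 0.331 = 1340, 13547 * 0.071 = 962 ⇒ total 2302
20–39: 6021 * 0.987 = 5943
40–59: 4047 * 0.954 = 3861
60–79: 13547 * 0.942 = 12761
80+: 17521 * 0.95 + 6811 * 0.344 = 16645 + 2343 = 18988
Giving 2302 / 5943 / 3861 / 12761 / 18988.
— Period 3 —
Births: 5943 * 0.331 = 1967, 3861 * 0.071 = 274 ⇒ total 2241
20–39: 2302 * 0.987 = 2272
40–59: 5943 * 0.954 = 5670
60–79: 3861 * 0.942 = 3637
80+: 12761 * 0.95 + 18988 * 0.344 = 12123 + 6532 = 18655
Giving 2241 / 2272 / 5670 / 3637 / 18655.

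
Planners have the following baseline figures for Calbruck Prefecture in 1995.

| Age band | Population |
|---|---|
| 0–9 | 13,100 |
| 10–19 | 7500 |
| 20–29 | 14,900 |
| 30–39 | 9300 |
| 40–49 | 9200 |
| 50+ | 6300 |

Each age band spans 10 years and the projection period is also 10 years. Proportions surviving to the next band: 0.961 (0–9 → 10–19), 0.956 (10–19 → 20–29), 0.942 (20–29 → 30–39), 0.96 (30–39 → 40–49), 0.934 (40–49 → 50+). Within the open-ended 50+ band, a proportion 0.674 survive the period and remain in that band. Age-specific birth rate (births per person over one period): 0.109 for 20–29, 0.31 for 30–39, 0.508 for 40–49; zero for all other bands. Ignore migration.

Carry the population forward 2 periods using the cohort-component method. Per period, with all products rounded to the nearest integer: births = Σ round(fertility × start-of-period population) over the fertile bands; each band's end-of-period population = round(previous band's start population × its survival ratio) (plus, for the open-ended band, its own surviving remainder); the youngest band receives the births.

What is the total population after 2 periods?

67747

(Bands numbered youngest = 1 to oldest = 6.)
Period 1.
Births: 14900 * 0.109 = 1624 ; 9300 * 0.31 = 2883 ; 9200 * 0.508 = 4674 → total 9181
Band 2: 13100 * 0.961 = 12589
Band 3: 7500 * 0.956 = 7170
Band 4: 14900 * 0.942 = 14036
Band 5: 9300 * 0.96 = 8928
Band 6: 9200 * 0.934 + 6300 * 0.674 = 8593 + 4246 = 12839
End of period: [9181, 12589, 7170, 14036, 8928, 12839]
Period 2.
Births: 7170 * 0.109 = 782 ; 14036 * 0.31 = 4351 ; 8928 * 0.508 = 4535 → total 9668
Band 2: 9181 * 0.961 = 8823
Band 3: 12589 * 0.956 = 12035
Band 4: 7170 * 0.942 = 6754
Band 5: 14036 * 0.96 = 13475
Band 6: 8928 * 0.934 + 12839 * 0.674 = 8339 + 8653 = 16992
End of period: [9668, 8823, 12035, 6754, 13475, 16992]
Total after period 2: 9668 + 8823 + 12035 + 6754 + 13475 + 16992 = 67747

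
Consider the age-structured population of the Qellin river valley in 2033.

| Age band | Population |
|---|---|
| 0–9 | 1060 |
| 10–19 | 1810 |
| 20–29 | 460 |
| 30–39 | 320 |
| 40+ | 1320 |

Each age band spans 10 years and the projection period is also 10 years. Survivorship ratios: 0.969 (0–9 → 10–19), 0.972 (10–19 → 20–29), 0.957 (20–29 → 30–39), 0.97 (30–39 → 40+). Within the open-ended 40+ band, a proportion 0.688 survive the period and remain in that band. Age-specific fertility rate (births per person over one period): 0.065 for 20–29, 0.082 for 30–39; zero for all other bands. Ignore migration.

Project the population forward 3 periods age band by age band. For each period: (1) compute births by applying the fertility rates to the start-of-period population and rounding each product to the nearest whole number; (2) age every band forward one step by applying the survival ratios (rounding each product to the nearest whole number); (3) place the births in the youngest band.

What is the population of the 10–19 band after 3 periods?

145

(Groups numbered youngest = 1 to oldest = 5.)
— Period 1 —
Births: 460 × 0.065 = 30  |  320 × 0.082 = 26 ⇒ total 56
Group 2: 1060 × 0.969 = 1027
Group 3: 1810 × 0.972 = 1759
Group 4: 460 × 0.957 = 440
Group 5: 320 × 0.97 + 1320 × 0.688 = 310 + 908 = 1218
→ [56, 1027, 1759, 440, 1218]
— Period 2 —
Births: 1759 × 0.065 = 114  |  440 × 0.082 = 36 ⇒ total 150
Group 2: 56 × 0.969 = 54
Group 3: 1027 × 0.972 = 998
Group 4: 1759 × 0.957 = 1683
Group 5: 440 × 0.97 + 1218 × 0.688 = 427 + 838 = 1265
→ [150, 54, 998, 1683, 1265]
— Period 3 —
Births: 998 × 0.065 = 65  |  1683 × 0.082 = 138 ⇒ total 203
Group 2: 150 × 0.969 = 145
Group 3: 54 × 0.972 = 52
Group 4: 998 × 0.957 = 955
Group 5: 1683 × 0.97 + 1265 × 0.688 = 1633 + 870 = 2503
→ [203, 145, 52, 955, 2503]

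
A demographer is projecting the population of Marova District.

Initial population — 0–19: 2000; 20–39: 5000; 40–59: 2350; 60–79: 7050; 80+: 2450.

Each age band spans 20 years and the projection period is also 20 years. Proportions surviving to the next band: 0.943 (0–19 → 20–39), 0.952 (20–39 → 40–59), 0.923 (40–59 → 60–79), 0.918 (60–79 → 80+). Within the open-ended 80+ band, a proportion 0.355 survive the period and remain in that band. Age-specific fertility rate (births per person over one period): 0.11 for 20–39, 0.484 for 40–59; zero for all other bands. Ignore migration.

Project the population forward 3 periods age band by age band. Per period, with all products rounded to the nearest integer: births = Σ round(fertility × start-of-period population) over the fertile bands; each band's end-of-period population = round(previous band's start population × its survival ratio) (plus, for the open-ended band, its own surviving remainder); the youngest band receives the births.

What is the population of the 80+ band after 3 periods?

5665

Let band 1 be 0–19 through band 5 = 80+.
— Period 1 —
Births: 5000 * 0.11 = 550, 2350 * 0.484 = 1137 — total 1687
Band 2: 2000 * 0.943 = 1886
Band 3: 5000 * 0.952 = 4760
Band 4: 2350 * 0.923 = 2169
Band 5: 7050 * 0.918 + 2450 * 0.355 = 6472 + 870 = 7342
End of period: [1687, 1886, 4760, 2169, 7342]
— Period 2 —
Births: 1886 * 0.11 = 207, 4760 * 0.484 = 2304 — total 2511
Band 2: 1687 * 0.943 = 1591
Band 3: 1886 * 0.952 = 1795
Band 4: 4760 * 0.923 = 4393
Band 5: 2169 * 0.918 + 7342 * 0.355 = 1991 + 2606 = 4597
End of period: [2511, 1591, 1795, 4393, 4597]
— Period 3 —
Births: 1591 * 0.11 = 175, 1795 * 0.484 = 869 — total 1044
Band 2: 2511 * 0.943 = 2368
Band 3: 1591 * 0.952 = 1515
Band 4: 1795 * 0.923 = 1657
Band 5: 4393 * 0.918 + 4597 * 0.355 = 4033 + 1632 = 5665
End of period: [1044, 2368, 1515, 1657, 5665]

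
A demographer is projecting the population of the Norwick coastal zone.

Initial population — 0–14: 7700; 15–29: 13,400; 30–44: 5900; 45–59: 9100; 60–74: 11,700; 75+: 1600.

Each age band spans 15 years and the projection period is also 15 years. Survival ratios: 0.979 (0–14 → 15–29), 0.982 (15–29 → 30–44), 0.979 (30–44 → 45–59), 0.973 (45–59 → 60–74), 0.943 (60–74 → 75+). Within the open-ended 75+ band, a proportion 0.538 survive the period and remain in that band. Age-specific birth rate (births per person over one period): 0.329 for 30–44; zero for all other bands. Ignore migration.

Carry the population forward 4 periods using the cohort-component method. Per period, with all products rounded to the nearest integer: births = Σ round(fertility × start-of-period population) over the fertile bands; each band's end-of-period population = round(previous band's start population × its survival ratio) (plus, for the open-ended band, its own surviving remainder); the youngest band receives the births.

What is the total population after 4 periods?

Period 1:
Births: 5900 × 0.329 = 1941
15–29: 7700 × 0.979 = 7538
30–44: 13400 × 0.982 = 13159
45–59: 5900 × 0.979 = 5776
60–74: 9100 × 0.973 = 8854
75+: 11700 × 0.943 + 1600 × 0.538 = 11033 + 861 = 11894
Population now: 0–14=1941, 15–29=7538, 30–44=13159, 45–59=5776, 60–74=8854, 75+=11894
Period 2:
Births: 13159 × 0.329 = 4329
15–29: 1941 × 0.979 = 1900
30–44: 7538 × 0.982 = 7402
45–59: 13159 × 0.979 = 12883
60–74: 5776 × 0.973 = 5620
75+: 8854 × 0.943 + 11894 × 0.538 = 8349 + 6399 = 14748
Population now: 0–14=4329, 15–29=1900, 30–44=7402, 45–59=12883, 60–74=5620, 75+=14748
Period 3:
Births: 7402 × 0.329 = 2435
15–29: 4329 × 0.979 = 4238
30–44: 1900 × 0.982 = 1866
45–59: 7402 × 0.979 = 7247
60–74: 12883 × 0.973 = 12535
75+: 5620 × 0.943 + 14748 × 0.538 = 5300 + 7934 = 13234
Population now: 0–14=2435, 15–29=4238, 30–44=1866, 45–59=7247, 60–74=12535, 75+=13234
Period 4:
Births: 1866 × 0.329 = 614
15–29: 2435 × 0.979 = 2384
30–44: 4238 × 0.982 = 4162
45–59: 1866 × 0.979 = 1827
60–74: 7247 × 0.973 = 7051
75+: 12535 × 0.943 + 13234 × 0.538 = 11821 + 7120 = 18941
Population now: 0–14=614, 15–29=2384, 30–44=4162, 45–59=1827, 60–74=7051, 75+=18941
Total after period 4: 614 + 2384 + 4162 + 1827 + 7051 + 18941 = 34979

34979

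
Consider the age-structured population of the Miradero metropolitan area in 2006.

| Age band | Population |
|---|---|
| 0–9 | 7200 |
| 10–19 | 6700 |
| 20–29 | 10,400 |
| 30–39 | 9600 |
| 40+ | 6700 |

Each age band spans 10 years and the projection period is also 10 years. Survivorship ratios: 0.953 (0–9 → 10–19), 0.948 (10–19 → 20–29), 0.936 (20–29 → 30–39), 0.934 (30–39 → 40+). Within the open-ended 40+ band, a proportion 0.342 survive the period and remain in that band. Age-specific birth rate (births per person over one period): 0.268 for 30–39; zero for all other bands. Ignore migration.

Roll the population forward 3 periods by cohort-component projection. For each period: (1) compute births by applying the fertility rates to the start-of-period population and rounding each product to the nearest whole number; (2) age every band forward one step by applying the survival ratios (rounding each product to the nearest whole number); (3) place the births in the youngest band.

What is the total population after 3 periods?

22471

Call the bands 1 to 5, youngest first.
[period 1]
Births: 9600 × 0.268 = 2573
Band 2: 7200 × 0.953 = 6862
Band 3: 6700 × 0.948 = 6352
Band 4: 10400 × 0.936 = 9734
Band 5: 9600 × 0.934 + 6700 × 0.342 = 8966 + 2291 = 11257
Giving 2573 / 6862 / 6352 / 9734 / 11257.
[period 2]
Births: 9734 × 0.268 = 2609
Band 2: 2573 × 0.953 = 2452
Band 3: 6862 × 0.948 = 6505
Band 4: 6352 × 0.936 = 5945
Band 5: 9734 × 0.934 + 11257 × 0.342 = 9092 + 3850 = 12942
Giving 2609 / 2452 / 6505 / 5945 / 12942.
[period 3]
Births: 5945 × 0.268 = 1593
Band 2: 2609 × 0.953 = 2486
Band 3: 2452 × 0.948 = 2324
Band 4: 6505 × 0.936 = 6089
Band 5: 5945 × 0.934 + 12942 × 0.342 = 5553 + 4426 = 9979
Giving 1593 / 2486 / 2324 / 6089 / 9979.
Total after period 3: 1593 + 2486 + 2324 + 6089 + 9979 = 22471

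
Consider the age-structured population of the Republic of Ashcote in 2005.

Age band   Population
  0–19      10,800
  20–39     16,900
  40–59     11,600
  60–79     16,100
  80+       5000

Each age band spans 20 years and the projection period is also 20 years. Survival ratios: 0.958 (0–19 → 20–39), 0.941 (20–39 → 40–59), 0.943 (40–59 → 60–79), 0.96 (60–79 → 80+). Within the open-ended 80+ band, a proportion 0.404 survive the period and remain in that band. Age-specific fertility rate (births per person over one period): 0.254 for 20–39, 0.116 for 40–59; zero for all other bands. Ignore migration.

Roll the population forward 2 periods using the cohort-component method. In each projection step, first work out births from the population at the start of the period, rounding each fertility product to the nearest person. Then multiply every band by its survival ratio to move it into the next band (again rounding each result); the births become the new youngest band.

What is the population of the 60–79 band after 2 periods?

(Bands numbered youngest = 1 to oldest = 5.)
[period 1]
Births: 16900 * 0.254 = 4293 ; 11600 * 0.116 = 1346 — total 5639
Band 2: 10800 * 0.958 = 10346
Band 3: 16900 * 0.941 = 15903
Band 4: 11600 * 0.943 = 10939
Band 5: 16100 * 0.96 + 5000 * 0.404 = 15456 + 2020 = 17476
End of period: [5639, 10346, 15903, 10939, 17476]
[period 2]
Births: 10346 * 0.254 = 2628 ; 15903 * 0.116 = 1845 — total 4473
Band 2: 5639 * 0.958 = 5402
Band 3: 10346 * 0.941 = 9736
Band 4: 15903 * 0.943 = 14997
Band 5: 10939 * 0.96 + 17476 * 0.404 = 10501 + 7060 = 17561
End of period: [4473, 5402, 9736, 14997, 17561]

14997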